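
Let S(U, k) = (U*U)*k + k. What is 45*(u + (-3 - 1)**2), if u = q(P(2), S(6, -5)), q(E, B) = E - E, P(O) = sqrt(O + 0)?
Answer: 720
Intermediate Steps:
P(O) = sqrt(O)
S(U, k) = k + k*U**2 (S(U, k) = U**2*k + k = k*U**2 + k = k + k*U**2)
q(E, B) = 0
u = 0
45*(u + (-3 - 1)**2) = 45*(0 + (-3 - 1)**2) = 45*(0 + (-4)**2) = 45*(0 + 16) = 45*16 = 720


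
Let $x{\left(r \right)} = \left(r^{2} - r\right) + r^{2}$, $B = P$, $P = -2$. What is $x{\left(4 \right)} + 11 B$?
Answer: $6$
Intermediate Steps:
$B = -2$
$x{\left(r \right)} = - r + 2 r^{2}$
$x{\left(4 \right)} + 11 B = 4 \left(-1 + 2 \cdot 4\right) + 11 \left(-2\right) = 4 \left(-1 + 8\right) - 22 = 4 \cdot 7 - 22 = 28 - 22 = 6$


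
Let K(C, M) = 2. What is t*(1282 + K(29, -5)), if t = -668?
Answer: -857712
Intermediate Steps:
t*(1282 + K(29, -5)) = -668*(1282 + 2) = -668*1284 = -857712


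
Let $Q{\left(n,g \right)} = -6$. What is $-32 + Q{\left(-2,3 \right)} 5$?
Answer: $-62$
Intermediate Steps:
$-32 + Q{\left(-2,3 \right)} 5 = -32 - 30 = -62$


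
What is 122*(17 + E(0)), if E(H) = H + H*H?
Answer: 2074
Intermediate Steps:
E(H) = H + H²
122*(17 + E(0)) = 122*(17 + 0*(1 + 0)) = 122*(17 + 0*1) = 122*(17 + 0) = 122*17 = 2074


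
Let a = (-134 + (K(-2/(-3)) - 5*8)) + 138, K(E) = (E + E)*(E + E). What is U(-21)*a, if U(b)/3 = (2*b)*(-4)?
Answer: -17248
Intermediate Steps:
K(E) = 4*E² (K(E) = (2*E)*(2*E) = 4*E²)
U(b) = -24*b (U(b) = 3*((2*b)*(-4)) = 3*(-8*b) = -24*b)
a = -308/9 (a = (-134 + (4*(-2/(-3))² - 5*8)) + 138 = (-134 + (4*(-2*(-⅓))² - 1*40)) + 138 = (-134 + (4*(⅔)² - 40)) + 138 = (-134 + (4*(4/9) - 40)) + 138 = (-134 + (16/9 - 40)) + 138 = (-134 - 344/9) + 138 = -1550/9 + 138 = -308/9 ≈ -34.222)
U(-21)*a = -24*(-21)*(-308/9) = 504*(-308/9) = -17248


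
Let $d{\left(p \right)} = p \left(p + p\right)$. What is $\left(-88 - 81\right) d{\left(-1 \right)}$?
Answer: $-338$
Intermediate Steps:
$d{\left(p \right)} = 2 p^{2}$ ($d{\left(p \right)} = p 2 p = 2 p^{2}$)
$\left(-88 - 81\right) d{\left(-1 \right)} = \left(-88 - 81\right) 2 \left(-1\right)^{2} = \left(-88 - 81\right) 2 \cdot 1 = \left(-169\right) 2 = -338$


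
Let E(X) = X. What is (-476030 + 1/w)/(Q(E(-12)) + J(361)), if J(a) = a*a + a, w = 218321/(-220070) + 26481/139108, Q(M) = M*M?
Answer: -2920752078066375/802700061140587 ≈ -3.6387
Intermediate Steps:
Q(M) = M²
w = -12271261999/15306748780 (w = 218321*(-1/220070) + 26481*(1/139108) = -218321/220070 + 26481/139108 = -12271261999/15306748780 ≈ -0.80169)
J(a) = a + a² (J(a) = a² + a = a + a²)
(-476030 + 1/w)/(Q(E(-12)) + J(361)) = (-476030 + 1/(-12271261999/15306748780))/((-12)² + 361*(1 + 361)) = (-476030 - 15306748780/12271261999)/(144 + 361*362) = -5841504156132750/(12271261999*(144 + 130682)) = -5841504156132750/12271261999/130826 = -5841504156132750/12271261999*1/130826 = -2920752078066375/802700061140587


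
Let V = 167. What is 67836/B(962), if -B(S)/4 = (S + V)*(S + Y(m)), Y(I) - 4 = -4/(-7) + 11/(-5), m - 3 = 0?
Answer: -197855/12702379 ≈ -0.015576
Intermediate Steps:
m = 3 (m = 3 + 0 = 3)
Y(I) = 83/35 (Y(I) = 4 + (-4/(-7) + 11/(-5)) = 4 + (-4*(-1/7) + 11*(-1/5)) = 4 + (4/7 - 11/5) = 4 - 57/35 = 83/35)
B(S) = -4*(167 + S)*(83/35 + S) (B(S) = -4*(S + 167)*(S + 83/35) = -4*(167 + S)*(83/35 + S))
67836/B(962) = 67836/(-55444/35 - 4*962**2 - 23712/35*962) = 67836/(-55444/35 - 4*925444 - 22810944/35) = 67836/(-55444/35 - 3701776 - 22810944/35) = 67836/(-152428548/35) = 67836*(-35/152428548) = -197855/12702379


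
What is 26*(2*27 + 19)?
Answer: 1898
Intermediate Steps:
26*(2*27 + 19) = 26*(54 + 19) = 26*73 = 1898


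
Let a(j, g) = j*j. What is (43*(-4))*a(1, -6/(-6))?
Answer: -172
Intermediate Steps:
a(j, g) = j²
(43*(-4))*a(1, -6/(-6)) = (43*(-4))*1² = -172*1 = -172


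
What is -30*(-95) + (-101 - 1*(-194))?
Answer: 2943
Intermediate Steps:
-30*(-95) + (-101 - 1*(-194)) = 2850 + (-101 + 194) = 2850 + 93 = 2943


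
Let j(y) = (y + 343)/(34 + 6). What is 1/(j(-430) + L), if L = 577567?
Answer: 40/23102593 ≈ 1.7314e-6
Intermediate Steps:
j(y) = 343/40 + y/40 (j(y) = (343 + y)/40 = (343 + y)*(1/40) = 343/40 + y/40)
1/(j(-430) + L) = 1/((343/40 + (1/40)*(-430)) + 577567) = 1/((343/40 - 43/4) + 577567) = 1/(-87/40 + 577567) = 1/(23102593/40) = 40/23102593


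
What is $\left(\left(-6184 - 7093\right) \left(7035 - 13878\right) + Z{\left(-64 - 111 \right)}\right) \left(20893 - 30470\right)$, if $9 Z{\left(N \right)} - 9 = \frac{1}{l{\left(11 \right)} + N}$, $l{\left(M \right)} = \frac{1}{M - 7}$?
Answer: $- \frac{5473885043980076}{6291} \approx -8.7011 \cdot 10^{11}$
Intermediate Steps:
$l{\left(M \right)} = \frac{1}{-7 + M}$
$Z{\left(N \right)} = 1 + \frac{1}{9 \left(\frac{1}{4} + N\right)}$ ($Z{\left(N \right)} = 1 + \frac{1}{9 \left(\frac{1}{-7 + 11} + N\right)} = 1 + \frac{1}{9 \left(\frac{1}{4} + N\right)}$)
$\left(\left(-6184 - 7093\right) \left(7035 - 13878\right) + Z{\left(-64 - 111 \right)}\right) \left(20893 - 30470\right) = \left(\left(-6184 - 7093\right) \left(7035 - 13878\right) + \frac{13 + 36 \left(-64 - 111\right)}{9 \left(1 + 4 \left(-64 - 111\right)\right)}\right) \left(20893 - 30470\right) = \left(\left(-13277\right) \left(-6843\right) + \frac{13 + 36 \left(-175\right)}{9 \left(1 + 4 \left(-175\right)\right)}\right) \left(-9577\right) = \left(90854511 + \frac{13 - 6300}{9 \left(1 - 700\right)}\right) \left(-9577\right) = \left(90854511 + \frac{1}{9} \frac{1}{-699} \left(-6287\right)\right) \left(-9577\right) = \left(90854511 + \frac{1}{9} \left(- \frac{1}{699}\right) \left(-6287\right)\right) \left(-9577\right) = \left(90854511 + \frac{6287}{6291}\right) \left(-9577\right) = \frac{571565734988}{6291} \left(-9577\right) = - \frac{5473885043980076}{6291}$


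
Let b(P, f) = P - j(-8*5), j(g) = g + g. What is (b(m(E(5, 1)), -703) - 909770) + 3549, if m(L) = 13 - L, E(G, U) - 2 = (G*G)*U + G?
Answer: -906160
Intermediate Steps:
E(G, U) = 2 + G + U*G² (E(G, U) = 2 + ((G*G)*U + G) = 2 + (G²*U + G) = 2 + (U*G² + G) = 2 + (G + U*G²) = 2 + G + U*G²)
j(g) = 2*g
b(P, f) = 80 + P (b(P, f) = P - 2*(-8*5) = P - 2*(-40) = P - 1*(-80) = P + 80 = 80 + P)
(b(m(E(5, 1)), -703) - 909770) + 3549 = ((80 + (13 - (2 + 5 + 1*5²))) - 909770) + 3549 = ((80 + (13 - (2 + 5 + 1*25))) - 909770) + 3549 = ((80 + (13 - (2 + 5 + 25))) - 909770) + 3549 = ((80 + (13 - 1*32)) - 909770) + 3549 = ((80 + (13 - 32)) - 909770) + 3549 = ((80 - 19) - 909770) + 3549 = (61 - 909770) + 3549 = -909709 + 3549 = -906160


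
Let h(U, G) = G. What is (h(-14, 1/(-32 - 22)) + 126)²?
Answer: 46280809/2916 ≈ 15871.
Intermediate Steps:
(h(-14, 1/(-32 - 22)) + 126)² = (1/(-32 - 22) + 126)² = (1/(-54) + 126)² = (-1/54 + 126)² = (6803/54)² = 46280809/2916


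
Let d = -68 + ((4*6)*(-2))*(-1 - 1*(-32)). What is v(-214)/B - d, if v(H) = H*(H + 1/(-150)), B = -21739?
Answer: 2533506493/1630425 ≈ 1553.9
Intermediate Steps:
v(H) = H*(-1/150 + H) (v(H) = H*(H - 1/150) = H*(-1/150 + H))
d = -1556 (d = -68 + (24*(-2))*(-1 + 32) = -68 - 48*31 = -68 - 1488 = -1556)
v(-214)/B - d = -214*(-1/150 - 214)/(-21739) - 1*(-1556) = -214*(-32101/150)*(-1/21739) + 1556 = (3434807/75)*(-1/21739) + 1556 = -3434807/1630425 + 1556 = 2533506493/1630425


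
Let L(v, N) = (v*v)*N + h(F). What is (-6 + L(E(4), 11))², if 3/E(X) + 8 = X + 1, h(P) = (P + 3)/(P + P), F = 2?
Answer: 625/16 ≈ 39.063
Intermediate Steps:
h(P) = (3 + P)/(2*P) (h(P) = (3 + P)/((2*P)) = (3 + P)*(1/(2*P)) = (3 + P)/(2*P))
E(X) = 3/(-7 + X) (E(X) = 3/(-8 + (X + 1)) = 3/(-8 + (1 + X)) = 3/(-7 + X))
L(v, N) = 5/4 + N*v² (L(v, N) = (v*v)*N + (½)*(3 + 2)/2 = v²*N + (½)*(½)*5 = N*v² + 5/4 = 5/4 + N*v²)
(-6 + L(E(4), 11))² = (-6 + (5/4 + 11*(3/(-7 + 4))²))² = (-6 + (5/4 + 11*(3/(-3))²))² = (-6 + (5/4 + 11*(3*(-⅓))²))² = (-6 + (5/4 + 11*(-1)²))² = (-6 + (5/4 + 11*1))² = (-6 + (5/4 + 11))² = (-6 + 49/4)² = (25/4)² = 625/16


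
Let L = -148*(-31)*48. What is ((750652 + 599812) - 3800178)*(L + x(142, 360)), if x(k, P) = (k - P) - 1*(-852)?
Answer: -541038934612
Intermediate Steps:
L = 220224 (L = 4588*48 = 220224)
x(k, P) = 852 + k - P (x(k, P) = (k - P) + 852 = 852 + k - P)
((750652 + 599812) - 3800178)*(L + x(142, 360)) = ((750652 + 599812) - 3800178)*(220224 + (852 + 142 - 1*360)) = (1350464 - 3800178)*(220224 + (852 + 142 - 360)) = -2449714*(220224 + 634) = -2449714*220858 = -541038934612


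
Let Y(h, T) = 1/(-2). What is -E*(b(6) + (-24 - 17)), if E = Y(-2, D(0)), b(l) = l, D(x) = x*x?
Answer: -35/2 ≈ -17.500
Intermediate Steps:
D(x) = x²
Y(h, T) = -½
E = -½ ≈ -0.50000
-E*(b(6) + (-24 - 17)) = -(-1)*(6 + (-24 - 17))/2 = -(-1)*(6 - 41)/2 = -(-1)*(-35)/2 = -1*35/2 = -35/2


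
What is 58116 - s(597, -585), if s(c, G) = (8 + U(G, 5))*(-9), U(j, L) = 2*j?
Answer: 47658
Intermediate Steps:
s(c, G) = -72 - 18*G (s(c, G) = (8 + 2*G)*(-9) = -72 - 18*G)
58116 - s(597, -585) = 58116 - (-72 - 18*(-585)) = 58116 - (-72 + 10530) = 58116 - 1*10458 = 58116 - 10458 = 47658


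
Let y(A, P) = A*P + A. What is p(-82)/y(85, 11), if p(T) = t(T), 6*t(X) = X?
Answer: -41/3060 ≈ -0.013399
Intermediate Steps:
t(X) = X/6
y(A, P) = A + A*P
p(T) = T/6
p(-82)/y(85, 11) = ((1/6)*(-82))/((85*(1 + 11))) = -41/(3*(85*12)) = -41/3/1020 = -41/3*1/1020 = -41/3060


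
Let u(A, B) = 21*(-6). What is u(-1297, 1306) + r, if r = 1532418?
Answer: 1532292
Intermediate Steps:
u(A, B) = -126
u(-1297, 1306) + r = -126 + 1532418 = 1532292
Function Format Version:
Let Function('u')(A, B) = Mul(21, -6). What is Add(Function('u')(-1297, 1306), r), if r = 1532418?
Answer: 1532292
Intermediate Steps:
Function('u')(A, B) = -126
Add(Function('u')(-1297, 1306), r) = Add(-126, 1532418) = 1532292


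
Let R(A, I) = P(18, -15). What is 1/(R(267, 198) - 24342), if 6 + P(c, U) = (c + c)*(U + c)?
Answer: -1/24240 ≈ -4.1254e-5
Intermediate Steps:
P(c, U) = -6 + 2*c*(U + c) (P(c, U) = -6 + (c + c)*(U + c) = -6 + (2*c)*(U + c) = -6 + 2*c*(U + c))
R(A, I) = 102 (R(A, I) = -6 + 2*18² + 2*(-15)*18 = -6 + 2*324 - 540 = -6 + 648 - 540 = 102)
1/(R(267, 198) - 24342) = 1/(102 - 24342) = 1/(-24240) = -1/24240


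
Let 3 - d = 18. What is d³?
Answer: -3375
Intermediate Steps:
d = -15 (d = 3 - 1*18 = 3 - 18 = -15)
d³ = (-15)³ = -3375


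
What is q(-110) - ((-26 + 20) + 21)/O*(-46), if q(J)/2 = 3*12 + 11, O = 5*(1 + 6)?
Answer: 796/7 ≈ 113.71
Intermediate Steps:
O = 35 (O = 5*7 = 35)
q(J) = 94 (q(J) = 2*(3*12 + 11) = 2*(36 + 11) = 2*47 = 94)
q(-110) - ((-26 + 20) + 21)/O*(-46) = 94 - ((-26 + 20) + 21)/35*(-46) = 94 - (-6 + 21)/35*(-46) = 94 - (1/35)*15*(-46) = 94 - 3*(-46)/7 = 94 - 1*(-138/7) = 94 + 138/7 = 796/7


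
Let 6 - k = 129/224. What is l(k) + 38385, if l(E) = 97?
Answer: 38482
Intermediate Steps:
k = 1215/224 (k = 6 - 129/224 = 1215/224 ≈ 5.4241)
l(k) + 38385 = 97 + 38385 = 38482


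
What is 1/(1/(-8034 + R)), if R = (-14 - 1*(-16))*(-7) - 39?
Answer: -8087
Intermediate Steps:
R = -53 (R = (-14 + 16)*(-7) - 39 = 2*(-7) - 39 = -14 - 39 = -53)
1/(1/(-8034 + R)) = 1/(1/(-8034 - 53)) = 1/(1/(-8087)) = 1/(-1/8087) = -8087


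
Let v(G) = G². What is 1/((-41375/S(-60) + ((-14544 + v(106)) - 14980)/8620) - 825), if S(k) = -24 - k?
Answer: -77580/153331217 ≈ -0.00050596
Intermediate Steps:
1/((-41375/S(-60) + ((-14544 + v(106)) - 14980)/8620) - 825) = 1/((-41375/(-24 - 1*(-60)) + ((-14544 + 106²) - 14980)/8620) - 825) = 1/((-41375/(-24 + 60) + ((-14544 + 11236) - 14980)*(1/8620)) - 825) = 1/((-41375/36 + (-3308 - 14980)*(1/8620)) - 825) = 1/((-41375*1/36 - 18288*1/8620) - 825) = 1/((-41375/36 - 4572/2155) - 825) = 1/(-89327717/77580 - 825) = 1/(-153331217/77580) = -77580/153331217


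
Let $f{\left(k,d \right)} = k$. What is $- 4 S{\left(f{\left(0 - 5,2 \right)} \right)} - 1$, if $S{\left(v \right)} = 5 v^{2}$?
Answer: $-501$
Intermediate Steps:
$- 4 S{\left(f{\left(0 - 5,2 \right)} \right)} - 1 = - 4 \cdot 5 \left(0 - 5\right)^{2} - 1 = - 4 \cdot 5 \left(-5\right)^{2} - 1 = - 4 \cdot 5 \cdot 25 - 1 = \left(-4\right) 125 - 1 = -500 - 1 = -501$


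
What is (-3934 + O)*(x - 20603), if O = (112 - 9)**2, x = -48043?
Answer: -458212050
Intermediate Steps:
O = 10609 (O = 103**2 = 10609)
(-3934 + O)*(x - 20603) = (-3934 + 10609)*(-48043 - 20603) = 6675*(-68646) = -458212050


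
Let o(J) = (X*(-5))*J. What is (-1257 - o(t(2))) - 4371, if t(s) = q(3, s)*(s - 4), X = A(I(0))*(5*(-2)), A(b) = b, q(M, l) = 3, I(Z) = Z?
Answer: -5628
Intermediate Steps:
X = 0 (X = 0*(5*(-2)) = 0*(-10) = 0)
t(s) = -12 + 3*s (t(s) = 3*(s - 4) = 3*(-4 + s) = -12 + 3*s)
o(J) = 0 (o(J) = (0*(-5))*J = 0*J = 0)
(-1257 - o(t(2))) - 4371 = (-1257 - 1*0) - 4371 = (-1257 + 0) - 4371 = -1257 - 4371 = -5628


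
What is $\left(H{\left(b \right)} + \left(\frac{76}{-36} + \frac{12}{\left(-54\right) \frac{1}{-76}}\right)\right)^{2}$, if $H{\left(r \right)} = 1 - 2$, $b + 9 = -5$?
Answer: $\frac{15376}{81} \approx 189.83$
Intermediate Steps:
$b = -14$ ($b = -9 - 5 = -14$)
$H{\left(r \right)} = -1$ ($H{\left(r \right)} = 1 - 2 = -1$)
$\left(H{\left(b \right)} + \left(\frac{76}{-36} + \frac{12}{\left(-54\right) \frac{1}{-76}}\right)\right)^{2} = \left(-1 + \left(\frac{76}{-36} + \frac{12}{\left(-54\right) \frac{1}{-76}}\right)\right)^{2} = \left(-1 + \left(76 \left(- \frac{1}{36}\right) + \frac{12}{\left(-54\right) \left(- \frac{1}{76}\right)}\right)\right)^{2} = \left(-1 - \left(\frac{19}{9} - \frac{12}{\frac{27}{38}}\right)\right)^{2} = \left(-1 + \left(- \frac{19}{9} + 12 \cdot \frac{38}{27}\right)\right)^{2} = \left(-1 + \left(- \frac{19}{9} + \frac{152}{9}\right)\right)^{2} = \left(-1 + \frac{133}{9}\right)^{2} = \left(\frac{124}{9}\right)^{2} = \frac{15376}{81}$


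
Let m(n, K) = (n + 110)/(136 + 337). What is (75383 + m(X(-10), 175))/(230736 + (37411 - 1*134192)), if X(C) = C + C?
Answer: 35656249/63360715 ≈ 0.56275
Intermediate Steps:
X(C) = 2*C
m(n, K) = 10/43 + n/473 (m(n, K) = (110 + n)/473 = (110 + n)*(1/473) = 10/43 + n/473)
(75383 + m(X(-10), 175))/(230736 + (37411 - 1*134192)) = (75383 + (10/43 + (2*(-10))/473))/(230736 + (37411 - 1*134192)) = (75383 + (10/43 + (1/473)*(-20)))/(230736 + (37411 - 134192)) = (75383 + (10/43 - 20/473))/(230736 - 96781) = (75383 + 90/473)/133955 = (35656249/473)*(1/133955) = 35656249/63360715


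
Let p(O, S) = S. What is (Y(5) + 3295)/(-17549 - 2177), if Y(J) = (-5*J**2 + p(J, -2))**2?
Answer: -9712/9863 ≈ -0.98469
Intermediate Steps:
Y(J) = (-2 - 5*J**2)**2 (Y(J) = (-5*J**2 - 2)**2 = (-2 - 5*J**2)**2)
(Y(5) + 3295)/(-17549 - 2177) = ((2 + 5*5**2)**2 + 3295)/(-17549 - 2177) = ((2 + 5*25)**2 + 3295)/(-19726) = ((2 + 125)**2 + 3295)*(-1/19726) = (127**2 + 3295)*(-1/19726) = (16129 + 3295)*(-1/19726) = 19424*(-1/19726) = -9712/9863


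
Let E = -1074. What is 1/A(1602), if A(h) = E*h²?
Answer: -1/2756317896 ≈ -3.6280e-10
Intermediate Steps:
A(h) = -1074*h²
1/A(1602) = 1/(-1074*1602²) = 1/(-1074*2566404) = 1/(-2756317896) = -1/2756317896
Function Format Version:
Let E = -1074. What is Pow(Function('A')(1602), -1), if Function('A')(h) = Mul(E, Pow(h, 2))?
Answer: Rational(-1, 2756317896) ≈ -3.6280e-10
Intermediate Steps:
Function('A')(h) = Mul(-1074, Pow(h, 2))
Pow(Function('A')(1602), -1) = Pow(Mul(-1074, Pow(1602, 2)), -1) = Pow(Mul(-1074, 2566404), -1) = Pow(-2756317896, -1) = Rational(-1, 2756317896)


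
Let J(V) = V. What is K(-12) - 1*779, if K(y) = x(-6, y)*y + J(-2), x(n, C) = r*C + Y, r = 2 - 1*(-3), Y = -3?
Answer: -25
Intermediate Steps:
r = 5 (r = 2 + 3 = 5)
x(n, C) = -3 + 5*C (x(n, C) = 5*C - 3 = -3 + 5*C)
K(y) = -2 + y*(-3 + 5*y) (K(y) = (-3 + 5*y)*y - 2 = y*(-3 + 5*y) - 2 = -2 + y*(-3 + 5*y))
K(-12) - 1*779 = (-2 - 12*(-3 + 5*(-12))) - 1*779 = (-2 - 12*(-3 - 60)) - 779 = (-2 - 12*(-63)) - 779 = (-2 + 756) - 779 = 754 - 779 = -25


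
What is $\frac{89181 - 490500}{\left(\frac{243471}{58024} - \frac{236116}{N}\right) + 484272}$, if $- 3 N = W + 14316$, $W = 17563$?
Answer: $- \frac{247446218273208}{298609862823491} \approx -0.82866$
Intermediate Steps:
$N = - \frac{31879}{3}$ ($N = - \frac{17563 + 14316}{3} = \left(- \frac{1}{3}\right) 31879 = - \frac{31879}{3} \approx -10626.0$)
$\frac{89181 - 490500}{\left(\frac{243471}{58024} - \frac{236116}{N}\right) + 484272} = \frac{89181 - 490500}{\left(\frac{243471}{58024} - \frac{236116}{- \frac{31879}{3}}\right) + 484272} = - \frac{401319}{\left(243471 \cdot \frac{1}{58024} - - \frac{708348}{31879}\right) + 484272} = - \frac{401319}{\left(\frac{243471}{58024} + \frac{708348}{31879}\right) + 484272} = - \frac{401319}{\frac{48862796361}{1849747096} + 484272} = - \frac{401319}{\frac{895829588470473}{1849747096}} = \left(-401319\right) \frac{1849747096}{895829588470473} = - \frac{247446218273208}{298609862823491}$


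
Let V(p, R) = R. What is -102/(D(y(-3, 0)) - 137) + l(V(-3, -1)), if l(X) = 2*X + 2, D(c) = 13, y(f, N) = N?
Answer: 51/62 ≈ 0.82258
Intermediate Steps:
l(X) = 2 + 2*X
-102/(D(y(-3, 0)) - 137) + l(V(-3, -1)) = -102/(13 - 137) + (2 + 2*(-1)) = -102/(-124) + (2 - 2) = -102*(-1/124) + 0 = 51/62 + 0 = 51/62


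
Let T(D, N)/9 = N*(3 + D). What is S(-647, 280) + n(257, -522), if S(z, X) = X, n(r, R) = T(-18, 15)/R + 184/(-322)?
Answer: 115023/406 ≈ 283.31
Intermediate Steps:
T(D, N) = 9*N*(3 + D) (T(D, N) = 9*(N*(3 + D)) = 9*N*(3 + D))
n(r, R) = -4/7 - 2025/R (n(r, R) = (9*15*(3 - 18))/R + 184/(-322) = (9*15*(-15))/R + 184*(-1/322) = -2025/R - 4/7 = -4/7 - 2025/R)
S(-647, 280) + n(257, -522) = 280 + (-4/7 - 2025/(-522)) = 280 + (-4/7 - 2025*(-1/522)) = 280 + (-4/7 + 225/58) = 280 + 1343/406 = 115023/406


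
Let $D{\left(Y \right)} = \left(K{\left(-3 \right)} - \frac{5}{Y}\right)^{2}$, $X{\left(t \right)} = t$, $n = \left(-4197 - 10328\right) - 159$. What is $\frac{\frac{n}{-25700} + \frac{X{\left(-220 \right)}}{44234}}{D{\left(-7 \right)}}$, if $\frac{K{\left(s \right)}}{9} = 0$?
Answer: $\frac{3943753093}{3552543125} \approx 1.1101$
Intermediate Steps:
$n = -14684$ ($n = -14525 - 159 = -14684$)
$K{\left(s \right)} = 0$ ($K{\left(s \right)} = 9 \cdot 0 = 0$)
$D{\left(Y \right)} = \frac{25}{Y^{2}}$ ($D{\left(Y \right)} = \left(0 - \frac{5}{Y}\right)^{2} = \left(- \frac{5}{Y}\right)^{2} = \frac{25}{Y^{2}}$)
$\frac{\frac{n}{-25700} + \frac{X{\left(-220 \right)}}{44234}}{D{\left(-7 \right)}} = \frac{- \frac{14684}{-25700} - \frac{220}{44234}}{25 \cdot \frac{1}{49}} = \frac{\left(-14684\right) \left(- \frac{1}{25700}\right) - \frac{110}{22117}}{25 \cdot \frac{1}{49}} = \frac{\frac{3671}{6425} - \frac{110}{22117}}{\frac{25}{49}} = \frac{80484757}{142101725} \cdot \frac{49}{25} = \frac{3943753093}{3552543125}$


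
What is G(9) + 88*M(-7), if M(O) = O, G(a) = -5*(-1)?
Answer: -611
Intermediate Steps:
G(a) = 5
G(9) + 88*M(-7) = 5 + 88*(-7) = 5 - 616 = -611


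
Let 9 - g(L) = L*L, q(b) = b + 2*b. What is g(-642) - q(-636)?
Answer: -410247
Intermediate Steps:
q(b) = 3*b
g(L) = 9 - L**2 (g(L) = 9 - L*L = 9 - L**2)
g(-642) - q(-636) = (9 - 1*(-642)**2) - 3*(-636) = (9 - 1*412164) - 1*(-1908) = (9 - 412164) + 1908 = -412155 + 1908 = -410247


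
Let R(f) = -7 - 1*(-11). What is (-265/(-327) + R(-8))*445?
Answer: 699985/327 ≈ 2140.6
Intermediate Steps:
R(f) = 4 (R(f) = -7 + 11 = 4)
(-265/(-327) + R(-8))*445 = (-265/(-327) + 4)*445 = (-265*(-1/327) + 4)*445 = (265/327 + 4)*445 = (1573/327)*445 = 699985/327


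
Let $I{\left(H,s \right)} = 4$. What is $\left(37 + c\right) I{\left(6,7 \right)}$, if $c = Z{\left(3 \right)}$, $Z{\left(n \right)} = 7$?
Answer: $176$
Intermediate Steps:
$c = 7$
$\left(37 + c\right) I{\left(6,7 \right)} = \left(37 + 7\right) 4 = 44 \cdot 4 = 176$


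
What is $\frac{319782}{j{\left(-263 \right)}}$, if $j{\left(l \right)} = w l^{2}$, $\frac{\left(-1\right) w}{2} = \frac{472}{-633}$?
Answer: $\frac{101211003}{32647768} \approx 3.1001$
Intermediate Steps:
$w = \frac{944}{633}$ ($w = - 2 \frac{472}{-633} = - 2 \cdot 472 \left(- \frac{1}{633}\right) = \left(-2\right) \left(- \frac{472}{633}\right) = \frac{944}{633} \approx 1.4913$)
$j{\left(l \right)} = \frac{944 l^{2}}{633}$
$\frac{319782}{j{\left(-263 \right)}} = \frac{319782}{\frac{944}{633} \left(-263\right)^{2}} = \frac{319782}{\frac{944}{633} \cdot 69169} = \frac{319782}{\frac{65295536}{633}} = 319782 \cdot \frac{633}{65295536} = \frac{101211003}{32647768}$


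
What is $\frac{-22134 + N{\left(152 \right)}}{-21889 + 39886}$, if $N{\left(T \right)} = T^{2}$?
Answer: $\frac{970}{17997} \approx 0.053898$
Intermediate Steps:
$\frac{-22134 + N{\left(152 \right)}}{-21889 + 39886} = \frac{-22134 + 152^{2}}{-21889 + 39886} = \frac{-22134 + 23104}{17997} = 970 \cdot \frac{1}{17997} = \frac{970}{17997}$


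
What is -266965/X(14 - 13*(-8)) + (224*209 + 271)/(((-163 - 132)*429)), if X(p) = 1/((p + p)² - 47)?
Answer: -1880143512040262/126555 ≈ -1.4856e+10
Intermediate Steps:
X(p) = 1/(-47 + 4*p²) (X(p) = 1/((2*p)² - 47) = 1/(4*p² - 47) = 1/(-47 + 4*p²))
-266965/X(14 - 13*(-8)) + (224*209 + 271)/(((-163 - 132)*429)) = -(-12547355 + 1067860*(14 - 13*(-8))²) + (224*209 + 271)/(((-163 - 132)*429)) = -(-12547355 + 1067860*(14 + 104)²) + (46816 + 271)/((-295*429)) = -266965/(1/(-47 + 4*118²)) + 47087/(-126555) = -266965/(1/(-47 + 4*13924)) + 47087*(-1/126555) = -266965/(1/(-47 + 55696)) - 47087/126555 = -266965/(1/55649) - 47087/126555 = -266965/1/55649 - 47087/126555 = -266965*55649 - 47087/126555 = -14856335285 - 47087/126555 = -1880143512040262/126555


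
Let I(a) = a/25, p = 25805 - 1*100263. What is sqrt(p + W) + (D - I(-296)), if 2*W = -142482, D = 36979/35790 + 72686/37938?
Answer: 16733921099/1131500850 + I*sqrt(145699) ≈ 14.789 + 381.71*I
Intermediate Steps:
p = -74458 (p = 25805 - 100263 = -74458)
I(a) = a/25 (I(a) = a*(1/25) = a/25)
D = 667390207/226300170 (D = 36979*(1/35790) + 72686*(1/37938) = 36979/35790 + 36343/18969 = 667390207/226300170 ≈ 2.9491)
W = -71241 (W = (1/2)*(-142482) = -71241)
sqrt(p + W) + (D - I(-296)) = sqrt(-74458 - 71241) + (667390207/226300170 - (-296)/25) = sqrt(-145699) + (667390207/226300170 - 1*(-296/25)) = I*sqrt(145699) + (667390207/226300170 + 296/25) = I*sqrt(145699) + 16733921099/1131500850 = 16733921099/1131500850 + I*sqrt(145699)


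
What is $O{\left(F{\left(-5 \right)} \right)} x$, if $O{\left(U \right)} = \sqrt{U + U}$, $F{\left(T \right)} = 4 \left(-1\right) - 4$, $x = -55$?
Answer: $- 220 i \approx - 220.0 i$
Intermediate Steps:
$F{\left(T \right)} = -8$ ($F{\left(T \right)} = -4 - 4 = -8$)
$O{\left(U \right)} = \sqrt{2} \sqrt{U}$ ($O{\left(U \right)} = \sqrt{2 U} = \sqrt{2} \sqrt{U}$)
$O{\left(F{\left(-5 \right)} \right)} x = \sqrt{2} \sqrt{-8} \left(-55\right) = \sqrt{2} \cdot 2 i \sqrt{2} \left(-55\right) = 4 i \left(-55\right) = - 220 i$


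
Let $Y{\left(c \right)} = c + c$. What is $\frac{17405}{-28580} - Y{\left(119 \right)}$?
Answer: $- \frac{1363889}{5716} \approx -238.61$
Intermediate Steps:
$Y{\left(c \right)} = 2 c$
$\frac{17405}{-28580} - Y{\left(119 \right)} = \frac{17405}{-28580} - 2 \cdot 119 = 17405 \left(- \frac{1}{28580}\right) - 238 = - \frac{3481}{5716} - 238 = - \frac{1363889}{5716}$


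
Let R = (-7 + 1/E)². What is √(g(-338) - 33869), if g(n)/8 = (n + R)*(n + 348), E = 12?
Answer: 2*I*√128434/3 ≈ 238.92*I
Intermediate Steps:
R = 6889/144 (R = (-7 + 1/12)² = (-83/12)² = 6889/144 ≈ 47.840)
g(n) = 8*(348 + n)*(6889/144 + n) (g(n) = 8*((n + 6889/144)*(n + 348)) = 8*((6889/144 + n)*(348 + n)) = 8*((348 + n)*(6889/144 + n)) = 8*(348 + n)*(6889/144 + n))
√(g(-338) - 33869) = √((399562/3 + 8*(-338)² + (57001/18)*(-338)) - 33869) = √((399562/3 + 8*114244 - 9633169/9) - 33869) = √((399562/3 + 913952 - 9633169/9) - 33869) = √(-208915/9 - 33869) = √(-513736/9) = 2*I*√128434/3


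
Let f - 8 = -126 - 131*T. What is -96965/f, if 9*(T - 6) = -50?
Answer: 872685/1586 ≈ 550.24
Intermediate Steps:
T = 4/9 (T = 6 + (⅑)*(-50) = 6 - 50/9 = 4/9 ≈ 0.44444)
f = -1586/9 (f = 8 + (-126 - 131*4/9) = 8 + (-126 - 524/9) = 8 - 1658/9 = -1586/9 ≈ -176.22)
-96965/f = -96965/(-1586/9) = -96965*(-9/1586) = 872685/1586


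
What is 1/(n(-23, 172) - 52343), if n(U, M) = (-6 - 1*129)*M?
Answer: -1/75563 ≈ -1.3234e-5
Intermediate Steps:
n(U, M) = -135*M (n(U, M) = (-6 - 129)*M = -135*M)
1/(n(-23, 172) - 52343) = 1/(-135*172 - 52343) = 1/(-23220 - 52343) = 1/(-75563) = -1/75563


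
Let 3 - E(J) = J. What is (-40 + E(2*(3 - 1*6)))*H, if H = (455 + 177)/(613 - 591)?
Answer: -9796/11 ≈ -890.54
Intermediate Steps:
E(J) = 3 - J
H = 316/11 (H = 632/22 = 632*(1/22) = 316/11 ≈ 28.727)
(-40 + E(2*(3 - 1*6)))*H = (-40 + (3 - 2*(3 - 1*6)))*(316/11) = (-40 + (3 - 2*(3 - 6)))*(316/11) = (-40 + (3 - 2*(-3)))*(316/11) = (-40 + (3 - 1*(-6)))*(316/11) = (-40 + (3 + 6))*(316/11) = (-40 + 9)*(316/11) = -31*316/11 = -9796/11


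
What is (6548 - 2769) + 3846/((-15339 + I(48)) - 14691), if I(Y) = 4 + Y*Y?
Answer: 52378796/13861 ≈ 3778.9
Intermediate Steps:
I(Y) = 4 + Y²
(6548 - 2769) + 3846/((-15339 + I(48)) - 14691) = (6548 - 2769) + 3846/((-15339 + (4 + 48²)) - 14691) = 3779 + 3846/((-15339 + (4 + 2304)) - 14691) = 3779 + 3846/((-15339 + 2308) - 14691) = 3779 + 3846/(-13031 - 14691) = 3779 + 3846/(-27722) = 3779 + 3846*(-1/27722) = 3779 - 1923/13861 = 52378796/13861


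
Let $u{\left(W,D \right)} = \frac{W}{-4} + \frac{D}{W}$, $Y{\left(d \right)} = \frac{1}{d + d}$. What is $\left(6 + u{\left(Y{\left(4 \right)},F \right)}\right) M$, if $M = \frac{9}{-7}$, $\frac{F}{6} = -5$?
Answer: $\frac{67401}{224} \approx 300.9$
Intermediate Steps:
$Y{\left(d \right)} = \frac{1}{2 d}$
$F = -30$ ($F = 6 \left(-5\right) = -30$)
$u{\left(W,D \right)} = - \frac{W}{4} + \frac{D}{W}$ ($u{\left(W,D \right)} = W \left(- \frac{1}{4}\right) + \frac{D}{W} = - \frac{W}{4} + \frac{D}{W}$)
$M = - \frac{9}{7}$ ($M = 9 \left(- \frac{1}{7}\right) = - \frac{9}{7} \approx -1.2857$)
$\left(6 + u{\left(Y{\left(4 \right)},F \right)}\right) M = \left(6 - \left(240 + \frac{1}{4} \cdot \frac{1}{2} \cdot \frac{1}{4}\right)\right) \left(- \frac{9}{7}\right) = \left(6 - \left(\frac{1}{32} + 30 \frac{1}{\frac{1}{8}}\right)\right) \left(- \frac{9}{7}\right) = \left(6 - \frac{7681}{32}\right) \left(- \frac{9}{7}\right) = \left(- \frac{7489}{32}\right) \left(- \frac{9}{7}\right) = \frac{67401}{224}$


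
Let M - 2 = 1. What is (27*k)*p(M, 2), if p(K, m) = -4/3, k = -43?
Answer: 1548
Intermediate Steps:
M = 3 (M = 2 + 1 = 3)
p(K, m) = -4/3 (p(K, m) = -4*1/3 = -4/3)
(27*k)*p(M, 2) = (27*(-43))*(-4/3) = -1161*(-4/3) = 1548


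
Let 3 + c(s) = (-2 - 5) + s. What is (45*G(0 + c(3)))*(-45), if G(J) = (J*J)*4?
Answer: -396900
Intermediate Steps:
c(s) = -10 + s (c(s) = -3 + ((-2 - 5) + s) = -3 + (-7 + s) = -10 + s)
G(J) = 4*J² (G(J) = J²*4 = 4*J²)
(45*G(0 + c(3)))*(-45) = (45*(4*(0 + (-10 + 3))²))*(-45) = (45*(4*(0 - 7)²))*(-45) = (45*(4*(-7)²))*(-45) = (45*(4*49))*(-45) = (45*196)*(-45) = 8820*(-45) = -396900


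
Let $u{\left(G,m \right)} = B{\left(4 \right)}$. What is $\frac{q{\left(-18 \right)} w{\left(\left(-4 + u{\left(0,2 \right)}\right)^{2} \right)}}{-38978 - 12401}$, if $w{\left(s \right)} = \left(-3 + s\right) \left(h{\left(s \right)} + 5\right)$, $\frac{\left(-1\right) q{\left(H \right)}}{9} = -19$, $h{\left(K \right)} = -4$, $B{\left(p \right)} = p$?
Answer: $\frac{513}{51379} \approx 0.0099846$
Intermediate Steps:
$u{\left(G,m \right)} = 4$
$q{\left(H \right)} = 171$ ($q{\left(H \right)} = \left(-9\right) \left(-19\right) = 171$)
$w{\left(s \right)} = -3 + s$ ($w{\left(s \right)} = \left(-3 + s\right) \left(-4 + 5\right) = \left(-3 + s\right) 1 = -3 + s$)
$\frac{q{\left(-18 \right)} w{\left(\left(-4 + u{\left(0,2 \right)}\right)^{2} \right)}}{-38978 - 12401} = \frac{171 \left(-3 + \left(-4 + 4\right)^{2}\right)}{-38978 - 12401} = \frac{171 \left(-3 + 0^{2}\right)}{-38978 - 12401} = \frac{171 \left(-3 + 0\right)}{-51379} = 171 \left(-3\right) \left(- \frac{1}{51379}\right) = \left(-513\right) \left(- \frac{1}{51379}\right) = \frac{513}{51379}$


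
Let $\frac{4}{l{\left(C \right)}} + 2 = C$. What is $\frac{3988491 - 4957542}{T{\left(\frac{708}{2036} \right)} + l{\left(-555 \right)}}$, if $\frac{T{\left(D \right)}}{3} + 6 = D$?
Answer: $\frac{274738556163}{4809503} \approx 57124.0$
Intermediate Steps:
$l{\left(C \right)} = \frac{4}{-2 + C}$
$T{\left(D \right)} = -18 + 3 D$
$\frac{3988491 - 4957542}{T{\left(\frac{708}{2036} \right)} + l{\left(-555 \right)}} = \frac{3988491 - 4957542}{\left(-18 + 3 \cdot \frac{708}{2036}\right) + \frac{4}{-2 - 555}} = - \frac{969051}{\left(-18 + 3 \cdot 708 \cdot \frac{1}{2036}\right) + \frac{4}{-557}} = - \frac{969051}{\left(-18 + 3 \cdot \frac{177}{509}\right) + 4 \left(- \frac{1}{557}\right)} = - \frac{969051}{\left(-18 + \frac{531}{509}\right) - \frac{4}{557}} = - \frac{969051}{- \frac{8631}{509} - \frac{4}{557}} = - \frac{969051}{- \frac{4809503}{283513}} = \left(-969051\right) \left(- \frac{283513}{4809503}\right) = \frac{274738556163}{4809503}$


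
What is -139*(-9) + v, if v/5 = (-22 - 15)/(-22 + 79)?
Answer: 71122/57 ≈ 1247.8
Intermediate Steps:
v = -185/57 (v = 5*((-22 - 15)/(-22 + 79)) = 5*(-37/57) = -185/57 ≈ -3.2456)
-139*(-9) + v = -139*(-9) - 185/57 = 1251 - 185/57 = 71122/57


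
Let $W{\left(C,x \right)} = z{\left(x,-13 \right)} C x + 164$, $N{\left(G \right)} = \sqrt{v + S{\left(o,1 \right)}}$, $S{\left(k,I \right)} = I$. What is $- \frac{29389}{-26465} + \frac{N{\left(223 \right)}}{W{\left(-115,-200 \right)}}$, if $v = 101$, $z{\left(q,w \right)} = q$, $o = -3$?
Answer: $\frac{29389}{26465} - \frac{\sqrt{102}}{4599836} \approx 1.1105$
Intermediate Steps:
$N{\left(G \right)} = \sqrt{102}$ ($N{\left(G \right)} = \sqrt{101 + 1} = \sqrt{102}$)
$W{\left(C,x \right)} = 164 + C x^{2}$ ($W{\left(C,x \right)} = x C x + 164 = C x x + 164 = C x^{2} + 164 = 164 + C x^{2}$)
$- \frac{29389}{-26465} + \frac{N{\left(223 \right)}}{W{\left(-115,-200 \right)}} = - \frac{29389}{-26465} + \frac{\sqrt{102}}{164 - 115 \left(-200\right)^{2}} = \left(-29389\right) \left(- \frac{1}{26465}\right) + \frac{\sqrt{102}}{164 - 4600000} = \frac{29389}{26465} + \frac{\sqrt{102}}{164 - 4600000} = \frac{29389}{26465} + \frac{\sqrt{102}}{-4599836} = \frac{29389}{26465} + \sqrt{102} \left(- \frac{1}{4599836}\right) = \frac{29389}{26465} - \frac{\sqrt{102}}{4599836}$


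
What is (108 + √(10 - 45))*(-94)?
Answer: -10152 - 94*I*√35 ≈ -10152.0 - 556.11*I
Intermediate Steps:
(108 + √(10 - 45))*(-94) = (108 + √(-35))*(-94) = (108 + I*√35)*(-94) = -10152 - 94*I*√35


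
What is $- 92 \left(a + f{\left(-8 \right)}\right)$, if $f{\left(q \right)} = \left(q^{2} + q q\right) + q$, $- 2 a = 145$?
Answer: $-4370$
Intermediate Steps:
$a = - \frac{145}{2}$ ($a = \left(- \frac{1}{2}\right) 145 = - \frac{145}{2} \approx -72.5$)
$f{\left(q \right)} = q + 2 q^{2}$ ($f{\left(q \right)} = \left(q^{2} + q^{2}\right) + q = 2 q^{2} + q = q + 2 q^{2}$)
$- 92 \left(a + f{\left(-8 \right)}\right) = - 92 \left(- \frac{145}{2} - 8 \left(1 + 2 \left(-8\right)\right)\right) = - 92 \left(- \frac{145}{2} - 8 \left(1 - 16\right)\right) = - 92 \left(- \frac{145}{2} - -120\right) = - 92 \left(- \frac{145}{2} + 120\right) = \left(-92\right) \frac{95}{2} = -4370$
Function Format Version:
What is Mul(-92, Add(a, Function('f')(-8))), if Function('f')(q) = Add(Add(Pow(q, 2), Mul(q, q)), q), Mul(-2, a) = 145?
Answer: -4370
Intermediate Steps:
a = Rational(-145, 2) (a = Mul(Rational(-1, 2), 145) = Rational(-145, 2) ≈ -72.500)
Function('f')(q) = Add(q, Mul(2, Pow(q, 2))) (Function('f')(q) = Add(Add(Pow(q, 2), Pow(q, 2)), q) = Add(Mul(2, Pow(q, 2)), q) = Add(q, Mul(2, Pow(q, 2))))
Mul(-92, Add(a, Function('f')(-8))) = Mul(-92, Add(Rational(-145, 2), Mul(-8, Add(1, Mul(2, -8))))) = Mul(-92, Add(Rational(-145, 2), Mul(-8, Add(1, -16)))) = Mul(-92, Add(Rational(-145, 2), Mul(-8, -15))) = Mul(-92, Add(Rational(-145, 2), 120)) = Mul(-92, Rational(95, 2)) = -4370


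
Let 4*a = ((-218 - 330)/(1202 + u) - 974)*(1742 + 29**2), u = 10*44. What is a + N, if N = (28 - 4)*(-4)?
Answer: -516632322/821 ≈ -6.2927e+5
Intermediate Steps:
u = 440
a = -516553506/821 (a = (((-218 - 330)/(1202 + 440) - 974)*(1742 + 29**2))/4 = ((-548/1642 - 974)*(1742 + 841))/4 = ((-548*1/1642 - 974)*2583)/4 = ((-274/821 - 974)*2583)/4 = (-799928/821*2583)/4 = (1/4)*(-2066214024/821) = -516553506/821 ≈ -6.2918e+5)
N = -96 (N = 24*(-4) = -96)
a + N = -516553506/821 - 96 = -516632322/821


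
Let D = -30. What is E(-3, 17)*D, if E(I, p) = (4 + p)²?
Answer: -13230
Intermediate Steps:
E(-3, 17)*D = (4 + 17)²*(-30) = 21²*(-30) = 441*(-30) = -13230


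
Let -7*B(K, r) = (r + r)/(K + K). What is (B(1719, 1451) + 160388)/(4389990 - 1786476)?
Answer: 1929947353/31328083962 ≈ 0.061604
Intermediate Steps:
B(K, r) = -r/(7*K) (B(K, r) = -(r + r)/(7*(K + K)) = -2*r/(7*(2*K)) = -2*r*1/(2*K)/7 = -r/(7*K))
(B(1719, 1451) + 160388)/(4389990 - 1786476) = (-⅐*1451/1719 + 160388)/(4389990 - 1786476) = (-⅐*1451*1/1719 + 160388)/2603514 = (-1451/12033 + 160388)*(1/2603514) = (1929947353/12033)*(1/2603514) = 1929947353/31328083962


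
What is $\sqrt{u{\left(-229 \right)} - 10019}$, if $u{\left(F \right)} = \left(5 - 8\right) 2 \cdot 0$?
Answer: $i \sqrt{10019} \approx 100.09 i$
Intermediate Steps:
$u{\left(F \right)} = 0$ ($u{\left(F \right)} = \left(-3\right) 0 = 0$)
$\sqrt{u{\left(-229 \right)} - 10019} = \sqrt{0 - 10019} = \sqrt{-10019} = i \sqrt{10019}$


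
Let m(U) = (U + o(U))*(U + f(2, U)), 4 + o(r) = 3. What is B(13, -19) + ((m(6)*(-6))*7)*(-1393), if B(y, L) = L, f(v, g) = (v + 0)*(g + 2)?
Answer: 6435641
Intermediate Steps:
f(v, g) = v*(2 + g)
o(r) = -1 (o(r) = -4 + 3 = -1)
m(U) = (-1 + U)*(4 + 3*U) (m(U) = (U - 1)*(U + 2*(2 + U)) = (-1 + U)*(U + (4 + 2*U)) = (-1 + U)*(4 + 3*U))
B(13, -19) + ((m(6)*(-6))*7)*(-1393) = -19 + (((-4 + 6 + 3*6²)*(-6))*7)*(-1393) = -19 + (((-4 + 6 + 3*36)*(-6))*7)*(-1393) = -19 + (((-4 + 6 + 108)*(-6))*7)*(-1393) = -19 + ((110*(-6))*7)*(-1393) = -19 - 660*7*(-1393) = -19 - 4620*(-1393) = -19 + 6435660 = 6435641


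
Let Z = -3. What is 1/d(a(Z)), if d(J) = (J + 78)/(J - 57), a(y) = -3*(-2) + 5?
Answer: -46/89 ≈ -0.51685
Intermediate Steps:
a(y) = 11 (a(y) = 6 + 5 = 11)
d(J) = (78 + J)/(-57 + J)
1/d(a(Z)) = 1/((78 + 11)/(-57 + 11)) = 1/(89/(-46)) = 1/(-1/46*89) = 1/(-89/46) = -46/89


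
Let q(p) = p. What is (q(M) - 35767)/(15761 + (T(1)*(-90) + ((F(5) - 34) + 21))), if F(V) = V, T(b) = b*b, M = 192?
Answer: -35575/15663 ≈ -2.2713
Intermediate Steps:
T(b) = b²
(q(M) - 35767)/(15761 + (T(1)*(-90) + ((F(5) - 34) + 21))) = (192 - 35767)/(15761 + (1²*(-90) + ((5 - 34) + 21))) = -35575/(15761 + (1*(-90) + (-29 + 21))) = -35575/(15761 + (-90 - 8)) = -35575/(15761 - 98) = -35575/15663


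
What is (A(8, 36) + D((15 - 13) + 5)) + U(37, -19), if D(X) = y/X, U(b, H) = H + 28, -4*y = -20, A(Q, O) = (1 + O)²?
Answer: 9651/7 ≈ 1378.7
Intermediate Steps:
y = 5 (y = -¼*(-20) = 5)
U(b, H) = 28 + H
D(X) = 5/X
(A(8, 36) + D((15 - 13) + 5)) + U(37, -19) = ((1 + 36)² + 5/((15 - 13) + 5)) + (28 - 19) = (37² + 5/(2 + 5)) + 9 = (1369 + 5/7) + 9 = 9588/7 + 9 = 9651/7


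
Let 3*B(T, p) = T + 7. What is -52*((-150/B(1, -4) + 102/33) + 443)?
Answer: -222989/11 ≈ -20272.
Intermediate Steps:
B(T, p) = 7/3 + T/3 (B(T, p) = (T + 7)/3 = (7 + T)/3 = 7/3 + T/3)
-52*((-150/B(1, -4) + 102/33) + 443) = -52*((-150/(7/3 + (⅓)*1) + 102/33) + 443) = -52*((-150/(7/3 + ⅓) + 102*(1/33)) + 443) = -52*((-150/8/3 + 34/11) + 443) = -52*((-150*3/8 + 34/11) + 443) = -52*((-225/4 + 34/11) + 443) = -52*(-2339/44 + 443) = -52*17153/44 = -222989/11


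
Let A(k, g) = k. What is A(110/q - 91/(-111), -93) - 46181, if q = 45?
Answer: -15377186/333 ≈ -46178.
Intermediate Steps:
A(110/q - 91/(-111), -93) - 46181 = (110/45 - 91/(-111)) - 46181 = (110*(1/45) - 91*(-1/111)) - 46181 = (22/9 + 91/111) - 46181 = 1087/333 - 46181 = -15377186/333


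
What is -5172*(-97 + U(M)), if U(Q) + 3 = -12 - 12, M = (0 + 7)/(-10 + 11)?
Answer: 641328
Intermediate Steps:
M = 7 (M = 7/1 = 7*1 = 7)
U(Q) = -27 (U(Q) = -3 + (-12 - 12) = -3 - 24 = -27)
-5172*(-97 + U(M)) = -5172*(-97 - 27) = -5172*(-124) = 641328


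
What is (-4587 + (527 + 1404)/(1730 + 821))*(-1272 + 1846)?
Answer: -6715516444/2551 ≈ -2.6325e+6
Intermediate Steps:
(-4587 + (527 + 1404)/(1730 + 821))*(-1272 + 1846) = (-4587 + 1931/2551)*574 = -11699506/2551*574 = -6715516444/2551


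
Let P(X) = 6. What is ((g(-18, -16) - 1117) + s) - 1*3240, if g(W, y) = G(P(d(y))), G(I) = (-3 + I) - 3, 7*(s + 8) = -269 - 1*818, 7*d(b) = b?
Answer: -31642/7 ≈ -4520.3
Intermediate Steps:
d(b) = b/7
s = -1143/7 (s = -8 + (-269 - 1*818)/7 = -8 + (-269 - 818)/7 = -8 + (⅐)*(-1087) = -8 - 1087/7 = -1143/7 ≈ -163.29)
G(I) = -6 + I
g(W, y) = 0 (g(W, y) = -6 + 6 = 0)
((g(-18, -16) - 1117) + s) - 1*3240 = ((0 - 1117) - 1143/7) - 1*3240 = (-1117 - 1143/7) - 3240 = -8962/7 - 3240 = -31642/7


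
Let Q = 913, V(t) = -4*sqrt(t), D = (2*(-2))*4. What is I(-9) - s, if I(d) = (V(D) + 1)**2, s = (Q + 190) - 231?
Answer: -1127 - 32*I ≈ -1127.0 - 32.0*I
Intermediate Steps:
D = -16 (D = -4*4 = -16)
s = 872 (s = (913 + 190) - 231 = 1103 - 231 = 872)
I(d) = (1 - 16*I)**2 (I(d) = (-16*I + 1)**2 = (1 - 16*I)**2)
I(-9) - s = (1 - 16*I)**2 - 1*872 = (1 - 16*I)**2 - 872 = -872 + (1 - 16*I)**2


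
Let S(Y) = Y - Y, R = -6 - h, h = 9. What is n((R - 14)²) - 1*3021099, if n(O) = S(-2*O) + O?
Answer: -3020258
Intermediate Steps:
R = -15 (R = -6 - 1*9 = -6 - 9 = -15)
S(Y) = 0
n(O) = O (n(O) = 0 + O = O)
n((R - 14)²) - 1*3021099 = (-15 - 14)² - 1*3021099 = (-29)² - 3021099 = 841 - 3021099 = -3020258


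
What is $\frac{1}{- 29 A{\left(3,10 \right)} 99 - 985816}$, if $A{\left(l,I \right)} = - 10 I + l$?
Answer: $- \frac{1}{707329} \approx -1.4138 \cdot 10^{-6}$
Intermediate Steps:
$A{\left(l,I \right)} = l - 10 I$
$\frac{1}{- 29 A{\left(3,10 \right)} 99 - 985816} = \frac{1}{- 29 \left(3 - 100\right) 99 - 985816} = \frac{1}{\left(-29\right) \left(-97\right) 99 - 985816} = \frac{1}{2813 \cdot 99 - 985816} = \frac{1}{278487 - 985816} = \frac{1}{-707329} = - \frac{1}{707329}$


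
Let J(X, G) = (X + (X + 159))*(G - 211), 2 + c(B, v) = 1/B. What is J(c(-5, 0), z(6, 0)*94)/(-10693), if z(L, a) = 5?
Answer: -5411/1445 ≈ -3.7446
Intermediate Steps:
c(B, v) = -2 + 1/B
J(X, G) = (-211 + G)*(159 + 2*X) (J(X, G) = (X + (159 + X))*(-211 + G) = (159 + 2*X)*(-211 + G) = (-211 + G)*(159 + 2*X))
J(c(-5, 0), z(6, 0)*94)/(-10693) = (-33549 - 422*(-2 + 1/(-5)) + 159*(5*94) + 2*(5*94)*(-2 + 1/(-5)))/(-10693) = (-33549 - 422*(-2 - ⅕) + 159*470 + 2*470*(-2 - ⅕))*(-1/10693) = (-33549 - 422*(-11/5) + 74730 + 2*470*(-11/5))*(-1/10693) = (-33549 + 4642/5 + 74730 - 2068)*(-1/10693) = (200207/5)*(-1/10693) = -5411/1445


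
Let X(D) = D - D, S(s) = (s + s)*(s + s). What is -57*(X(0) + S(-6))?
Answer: -8208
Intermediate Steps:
S(s) = 4*s² (S(s) = (2*s)*(2*s) = 4*s²)
X(D) = 0
-57*(X(0) + S(-6)) = -57*(0 + 4*(-6)²) = -57*(0 + 4*36) = -57*(0 + 144) = -57*144 = -8208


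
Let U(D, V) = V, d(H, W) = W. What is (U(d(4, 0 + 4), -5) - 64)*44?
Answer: -3036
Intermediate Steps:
(U(d(4, 0 + 4), -5) - 64)*44 = (-5 - 64)*44 = -69*44 = -3036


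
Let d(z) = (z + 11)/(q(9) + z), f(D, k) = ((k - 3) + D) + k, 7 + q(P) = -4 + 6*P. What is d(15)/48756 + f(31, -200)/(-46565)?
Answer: 526585073/65839371060 ≈ 0.0079980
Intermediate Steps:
q(P) = -11 + 6*P (q(P) = -7 + (-4 + 6*P) = -11 + 6*P)
f(D, k) = -3 + D + 2*k (f(D, k) = ((-3 + k) + D) + k = (-3 + D + k) + k = -3 + D + 2*k)
d(z) = (11 + z)/(43 + z) (d(z) = (z + 11)/((-11 + 6*9) + z) = (11 + z)/((-11 + 54) + z) = (11 + z)/(43 + z))
d(15)/48756 + f(31, -200)/(-46565) = ((11 + 15)/(43 + 15))/48756 + (-3 + 31 + 2*(-200))/(-46565) = (26/58)*(1/48756) + (-3 + 31 - 400)*(-1/46565) = ((1/58)*26)*(1/48756) - 372*(-1/46565) = (13/29)*(1/48756) + 372/46565 = 13/1413924 + 372/46565 = 526585073/65839371060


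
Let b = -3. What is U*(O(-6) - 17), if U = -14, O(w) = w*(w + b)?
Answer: -518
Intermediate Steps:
O(w) = w*(-3 + w) (O(w) = w*(w - 3) = w*(-3 + w))
U*(O(-6) - 17) = -14*(-6*(-3 - 6) - 17) = -14*(-6*(-9) - 17) = -14*(54 - 17) = -14*37 = -518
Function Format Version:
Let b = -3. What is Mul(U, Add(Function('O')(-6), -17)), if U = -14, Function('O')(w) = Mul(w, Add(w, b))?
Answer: -518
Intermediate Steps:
Function('O')(w) = Mul(w, Add(-3, w)) (Function('O')(w) = Mul(w, Add(w, -3)) = Mul(w, Add(-3, w)))
Mul(U, Add(Function('O')(-6), -17)) = Mul(-14, Add(Mul(-6, Add(-3, -6)), -17)) = Mul(-14, Add(Mul(-6, -9), -17)) = Mul(-14, Add(54, -17)) = Mul(-14, 37) = -518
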